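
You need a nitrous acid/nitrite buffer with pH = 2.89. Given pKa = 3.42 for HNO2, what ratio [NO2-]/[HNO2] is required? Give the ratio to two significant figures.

ratio = 0.30

pH = pKa + log(r) ⇒ log(r) = 2.89 − 3.42 = -0.53
r = [NO2-]/[HNO2] = 10^(-0.53) = 0.295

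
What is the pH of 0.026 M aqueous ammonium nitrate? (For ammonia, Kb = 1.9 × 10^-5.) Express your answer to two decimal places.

pH = 5.43

NH4+ is the conjugate acid of the weak base NH3.
Ka = Kw/Kb = 1.0×10^-14 / 1.9 × 10^-5 = 5.26 × 10^-10
Ka = x²/(0.026 − x) = 5.26 × 10^-10
Assume x ≪ 0.026: x ≈ √(5.26 × 10^-10 × 0.026) = 3.70 × 10^-6 M
Check: 0.014% ionized — well under 5%, approximation valid.
pH = −log(3.70 × 10^-6) = 5.43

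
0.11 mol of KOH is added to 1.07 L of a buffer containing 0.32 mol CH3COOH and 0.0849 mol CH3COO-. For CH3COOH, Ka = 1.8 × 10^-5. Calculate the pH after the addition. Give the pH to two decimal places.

After neutralization: n(CH3COOH) = 0.21 mol, n(CH3COO-) = 0.195 mol.
pKa = −log(1.8 × 10^-5) = 4.745
Henderson–Hasselbalch with mole ratio 0.195/0.21: pH = 4.745 + (-0.032)

pH = 4.71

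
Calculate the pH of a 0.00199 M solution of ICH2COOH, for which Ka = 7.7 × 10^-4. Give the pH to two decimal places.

pH = 3.04

ICH2COOH ⇌ ICH2COO- + H+
From the ICE table, Ka = x²/(0.00199 − x) = 7.7 × 10^-4.
x is not negligible relative to C₀; solve x² + 0.00077·x − 1.53e-06 = 0.
x = (−Ka + √(Ka² + 4·Ka·C₀))/2 = 9.11 × 10^-4 M
pH = −log[H+] = −log(9.11 × 10^-4) = 3.04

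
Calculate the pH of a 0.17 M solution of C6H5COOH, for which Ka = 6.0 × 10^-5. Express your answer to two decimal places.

C6H5COOH ⇌ C6H5COO- + H+
From the ICE table, Ka = [H+]²/(0.17 − [H+]) = 6.0 × 10^-5.
Neglecting [H+] in the denominator: [H+] = √(6.0 × 10^-5 × 0.17) = 3.19 × 10^-3 M
pH = −log[H+] = −log(3.19 × 10^-3) = 2.50

pH = 2.50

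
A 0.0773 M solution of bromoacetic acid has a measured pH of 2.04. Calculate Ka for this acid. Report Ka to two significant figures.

[H+] = 10^(-2.04) = 9.12 × 10^-3 M
At equilibrium [HA] = 0.0773 − 9.12 × 10^-3 = 6.82 × 10^-2 M
Ka = [H+][A-]/[HA] = (9.12 × 10^-3)² / 6.82 × 10^-2 = 1.2 × 10^-3

Ka = 1.2 × 10^-3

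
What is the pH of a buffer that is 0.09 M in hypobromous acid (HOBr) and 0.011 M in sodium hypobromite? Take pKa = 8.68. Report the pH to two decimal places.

pH = 7.77

Using pH = pKa + log([base]/[acid]) with [base]/[acid] = 0.011/0.09:
pH = 8.68 + (-0.913) = 7.77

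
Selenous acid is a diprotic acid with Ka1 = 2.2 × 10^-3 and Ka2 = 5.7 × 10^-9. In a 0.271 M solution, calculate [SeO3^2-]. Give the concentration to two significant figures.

First ionization gives [H+] ≈ [HSeO3-] = 2.33 × 10^-2 M.
Second step: Ka2 = [H+][SeO3^2-]/[HSeO3-] ≈ [SeO3^2-] (since [H+] ≈ [HSeO3-]).
So [SeO3^2-] ≈ Ka2.

5.7 × 10^-9 M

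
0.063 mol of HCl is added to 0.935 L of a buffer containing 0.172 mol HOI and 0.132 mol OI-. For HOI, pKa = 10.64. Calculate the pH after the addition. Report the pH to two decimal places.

pH = 10.11

After neutralization: n(HOI) = 0.235 mol, n(OI-) = 0.069 mol.
pH = pKa + log([A⁻]/[HA]) = 10.64 + log(0.069/0.235) = 10.64 -0.532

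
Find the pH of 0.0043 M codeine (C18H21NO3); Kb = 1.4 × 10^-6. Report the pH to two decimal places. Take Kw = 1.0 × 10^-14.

C18H21NO3 + H2O ⇌ C18H22NO3+ + OH-
Kb = [OH-]²/(0.0043 − [OH-]) = 1.4 × 10^-6
Since Kb ≪ C₀, [OH-] ≈ √(Kb·C₀) = 7.76 × 10^-5 M.
Check: 1.8% ionized — well under 5%, approximation valid.
pOH = 4.11, so pH = 14.00 − pOH = 9.89

pH = 9.89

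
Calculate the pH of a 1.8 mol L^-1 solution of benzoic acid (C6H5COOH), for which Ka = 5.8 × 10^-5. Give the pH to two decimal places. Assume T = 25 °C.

C6H5COOH ⇌ C6H5COO- + H+
Ka = x²/(1.8 − x) = 5.8 × 10^-5
Since Ka ≪ C₀, x ≈ √(Ka·C₀) = 1.02 × 10^-2 M.
pH = −log(1.02 × 10^-2) = 1.99

pH = 1.99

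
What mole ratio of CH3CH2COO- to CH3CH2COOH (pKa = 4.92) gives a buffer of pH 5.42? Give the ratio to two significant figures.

ratio = 3.2

pH = pKa + log(r) ⇒ log(r) = 5.42 − 4.92 = +0.50
r = [CH3CH2COO-]/[CH3CH2COOH] = 10^(+0.50) = 3.16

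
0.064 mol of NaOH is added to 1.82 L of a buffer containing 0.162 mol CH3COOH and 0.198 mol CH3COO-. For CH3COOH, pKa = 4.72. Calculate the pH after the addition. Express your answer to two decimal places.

OH- converts CH3COOH to CH3COO-: CH3COOH → 0.098 mol, CH3COO- → 0.262 mol.
pH = pKa + log(n_CH3COO-/n_CH3COOH) = 4.72 + log(0.262/0.098) = 4.72 + (+0.427)

pH = 5.15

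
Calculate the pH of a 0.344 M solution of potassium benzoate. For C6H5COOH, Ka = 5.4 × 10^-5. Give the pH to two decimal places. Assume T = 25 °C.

pH = 8.90

C6H5COO- is the conjugate base of the weak acid C6H5COOH.
Kb = Kw/Ka = 1.0×10^-14 / 5.4 × 10^-5 = 1.85 × 10^-10
Kb = [OH-]²/(0.344 − [OH-]) = 1.85 × 10^-10
Since Kb ≪ C₀, [OH-] ≈ √(Kb·C₀) = 7.98 × 10^-6 M.
Check: 0.0023% ionized — well under 5%, approximation valid.
pOH = −log(7.98 × 10^-6) = 5.10; pH = 14.00 − 5.10 = 8.90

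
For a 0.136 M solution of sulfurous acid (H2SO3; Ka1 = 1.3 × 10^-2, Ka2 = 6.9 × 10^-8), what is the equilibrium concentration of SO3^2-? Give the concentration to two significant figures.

6.9 × 10^-8 M

First ionization gives [H+] ≈ [HSO3-] = 3.60 × 10^-2 M.
Second step: Ka2 = [H+][SO3^2-]/[HSO3-] ≈ [SO3^2-] (since [H+] ≈ [HSO3-]).
So [SO3^2-] ≈ Ka2.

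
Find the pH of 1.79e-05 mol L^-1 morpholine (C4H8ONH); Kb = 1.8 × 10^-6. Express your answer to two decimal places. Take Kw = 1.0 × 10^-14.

C4H8ONH + H2O ⇌ C4H8ONH2+ + OH-
Kb = [OH-]²/(1.79e-05 − [OH-]) = 1.8 × 10^-6
Here C₀/Kb ≈ 9.94, so the small-[OH-] approximation fails. Use the quadratic:
[OH-] = [−1.8e-06 + √(1.8e-06² + 1.29e-10)]/2 = 4.85 × 10^-6 M
pOH = 5.31, so pH = 14.00 − pOH = 8.69

pH = 8.69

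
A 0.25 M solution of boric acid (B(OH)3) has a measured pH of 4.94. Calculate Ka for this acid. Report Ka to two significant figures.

[H+] = 10^(-4.94) = 1.15 × 10^-5 M
At equilibrium [HA] = 0.25 − 1.15 × 10^-5 = 2.50 × 10^-1 M
Ka = [H+][A-]/[HA] = (1.15 × 10^-5)² / 2.50 × 10^-1 = 5.3 × 10^-10

Ka = 5.3 × 10^-10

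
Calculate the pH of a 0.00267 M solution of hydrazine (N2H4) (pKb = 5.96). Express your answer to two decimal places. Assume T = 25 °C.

pH = 9.73

N2H4 + H2O ⇌ N2H5+ + OH-
Kb = 10^(−5.96) = 1.10 × 10^-6
Kb = x²/(0.00267 − x) = 1.10 × 10^-6
Assume x ≪ 0.00267: x ≈ √(1.10 × 10^-6 × 0.00267) = 5.42 × 10^-5 M
pOH = 4.27, so pH = 14.00 − pOH = 9.73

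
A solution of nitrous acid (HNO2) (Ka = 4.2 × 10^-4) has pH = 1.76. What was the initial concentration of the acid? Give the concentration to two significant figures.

C₀ = 7.4 × 10^-1 M

[H+] = 10^(-1.76) = 1.74 × 10^-2 M = x
Ka = x²/(C₀ − x) ⇒ C₀ = x + x²/Ka
C₀ = 1.74 × 10^-2 + (1.74 × 10^-2)²/(4.2 × 10^-4) = 7.38 × 10^-1 M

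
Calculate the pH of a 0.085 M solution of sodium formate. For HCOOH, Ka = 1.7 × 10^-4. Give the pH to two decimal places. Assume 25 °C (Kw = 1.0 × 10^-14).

pH = 8.35

HCOO- is the conjugate base of the weak acid HCOOH.
Kb = Kw/Ka = 1.0×10^-14 / 1.7 × 10^-4 = 5.88 × 10^-11
Kb = [OH-]²/(0.085 − [OH-]) = 5.88 × 10^-11
Since Kb ≪ C₀, [OH-] ≈ √(Kb·C₀) = 2.24 × 10^-6 M.
pOH = 5.65, so pH = 14.00 − pOH = 8.35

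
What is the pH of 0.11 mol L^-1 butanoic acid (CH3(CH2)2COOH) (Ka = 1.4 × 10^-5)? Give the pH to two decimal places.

pH = 2.91

CH3(CH2)2COOH ⇌ CH3(CH2)2COO- + H+
From the ICE table, Ka = x²/(0.11 − x) = 1.4 × 10^-5.
Neglecting x in the denominator: x = √(1.4 × 10^-5 × 0.11) = 1.24 × 10^-3 M
pH = −log[H+] = −log(1.24 × 10^-3) = 2.91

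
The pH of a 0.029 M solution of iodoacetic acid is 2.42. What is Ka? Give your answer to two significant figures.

[H+] = 10^(-2.42) = 3.80 × 10^-3 M
At equilibrium [HA] = 0.029 − 3.80 × 10^-3 = 2.52 × 10^-2 M
Ka = [H+][A-]/[HA] = (3.80 × 10^-3)² / 2.52 × 10^-2 = 5.7 × 10^-4

Ka = 5.7 × 10^-4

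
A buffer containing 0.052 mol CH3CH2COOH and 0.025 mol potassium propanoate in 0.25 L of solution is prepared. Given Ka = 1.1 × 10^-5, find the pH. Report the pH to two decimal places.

pKa = −log(1.1 × 10^-5) = 4.959
pH = pKa + log([A⁻]/[HA]) = 4.959 + log(0.025/0.052)
pH = 4.959 + (-0.318) = 4.64

pH = 4.64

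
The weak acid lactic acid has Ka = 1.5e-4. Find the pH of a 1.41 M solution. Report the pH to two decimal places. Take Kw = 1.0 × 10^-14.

CH3CH(OH)COOH ⇌ CH3CH(OH)COO- + H+
Let x = [H+] at equilibrium. Ka = x²/(1.41 − x).
Assume x ≪ 1.41: x ≈ √(1.5 × 10^-4 × 1.41) = 1.45 × 10^-2 M
Check: 1% ionized — well under 5%, approximation valid.
pH = −log[H+] = −log(1.45 × 10^-2) = 1.84

pH = 1.84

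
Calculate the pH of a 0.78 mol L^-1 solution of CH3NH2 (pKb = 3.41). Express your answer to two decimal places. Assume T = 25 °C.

CH3NH2 + H2O ⇌ CH3NH3+ + OH-
Kb = 10^(−3.41) = 3.89 × 10^-4
Let x = [OH-] at equilibrium. Kb = x²/(0.78 − x).
Assume x ≪ 0.78: x ≈ √(3.89 × 10^-4 × 0.78) = 1.74 × 10^-2 M
(x/C₀ = 2.2% < 5%, so the approximation holds.)
pOH = 1.76, so pH = 14.00 − pOH = 12.24

pH = 12.24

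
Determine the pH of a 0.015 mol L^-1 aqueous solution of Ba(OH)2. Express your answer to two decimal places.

Ba(OH)2 is a strong base (each formula unit releases 2 OH-); [OH-] = 0.03 M.
pOH = -log(0.03) = 1.52
pH = 14.00 - 1.52 = 12.48

pH = 12.48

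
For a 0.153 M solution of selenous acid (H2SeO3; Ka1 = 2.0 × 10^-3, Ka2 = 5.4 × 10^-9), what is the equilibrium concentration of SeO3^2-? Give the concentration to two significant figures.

5.4 × 10^-9 M

First ionization gives [H+] ≈ [HSeO3-] = 1.65 × 10^-2 M.
Second step: Ka2 = [H+][SeO3^2-]/[HSeO3-] ≈ [SeO3^2-] (since [H+] ≈ [HSeO3-]).
So [SeO3^2-] ≈ Ka2.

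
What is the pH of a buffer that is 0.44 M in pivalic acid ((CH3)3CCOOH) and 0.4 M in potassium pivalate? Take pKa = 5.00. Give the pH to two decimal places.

Using pH = pKa + log([base]/[acid]) with [base]/[acid] = 0.4/0.44:
pH = 5.00 + (-0.041) = 4.96

pH = 4.96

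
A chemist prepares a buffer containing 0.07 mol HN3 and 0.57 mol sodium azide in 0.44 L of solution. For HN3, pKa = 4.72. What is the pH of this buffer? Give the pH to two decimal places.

pH = pKa + log([A⁻]/[HA]) = 4.72 + log(0.57/0.07)
pH = 4.72 + (+0.911) = 5.63

pH = 5.63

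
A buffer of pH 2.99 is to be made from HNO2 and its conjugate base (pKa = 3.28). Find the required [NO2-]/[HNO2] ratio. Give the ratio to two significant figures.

ratio = 0.51

pH = pKa + log(r) ⇒ log(r) = 2.99 − 3.28 = -0.29
r = [NO2-]/[HNO2] = 10^(-0.29) = 0.513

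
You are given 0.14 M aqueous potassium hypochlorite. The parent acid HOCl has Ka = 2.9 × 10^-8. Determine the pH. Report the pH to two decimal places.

OCl- is the conjugate base of the weak acid HOCl.
Kb = Kw/Ka = 1.0×10^-14 / 2.9 × 10^-8 = 3.45 × 10^-7
Kb = [OH-]²/(0.14 − [OH-]) = 3.45 × 10^-7
Neglecting [OH-] in the denominator: [OH-] = √(3.45 × 10^-7 × 0.14) = 2.20 × 10^-4 M
pOH = 3.66, so pH = 14.00 − pOH = 10.34

pH = 10.34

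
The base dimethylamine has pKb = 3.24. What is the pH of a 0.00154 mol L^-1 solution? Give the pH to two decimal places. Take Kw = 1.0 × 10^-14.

(CH3)2NH + H2O ⇌ (CH3)2NH2+ + OH-
Kb = 10^(−3.24) = 5.75 × 10^-4
Kb = x²/(0.00154 − x) = 5.75 × 10^-4
The 5% rule fails; solving x² + Kb·x − Kb·C₀ = 0 exactly:
x = [−0.000575 + √(0.000575² + 3.54e-06)]/2 = 6.96 × 10^-4 M
pOH = −log(6.96 × 10^-4) = 3.16; pH = 14.00 − 3.16 = 10.84

pH = 10.84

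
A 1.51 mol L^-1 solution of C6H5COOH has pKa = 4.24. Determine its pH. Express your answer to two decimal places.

pH = 2.03

C6H5COOH ⇌ C6H5COO- + H+
Ka = 10^(−4.24) = 5.75 × 10^-5
Ka = [H+]²/(1.51 − [H+]) = 5.75 × 10^-5
Neglecting [H+] in the denominator: [H+] = √(5.75 × 10^-5 × 1.51) = 9.32 × 10^-3 M
pH = −log[H+] = −log(9.32 × 10^-3) = 2.03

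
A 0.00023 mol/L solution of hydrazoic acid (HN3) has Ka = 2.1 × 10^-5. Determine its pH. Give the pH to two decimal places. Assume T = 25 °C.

pH = 4.22

HN3 ⇌ N3- + H+
From the ICE table, Ka = [H+]²/(0.00023 − [H+]) = 2.1 × 10^-5.
The 5% rule fails; solving [H+]² + Ka·[H+] − Ka·C₀ = 0 exactly:
[H+] = (−Ka + √(Ka² + 4·Ka·C₀))/2 = 5.98 × 10^-5 M
pH = −log[H+] = −log(5.98 × 10^-5) = 4.22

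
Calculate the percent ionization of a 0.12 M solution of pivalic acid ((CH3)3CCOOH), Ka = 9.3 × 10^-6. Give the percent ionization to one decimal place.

0.9%

(CH3)3CCOOH ⇌ (CH3)3CCOO- + H+; let x = [H+] at equilibrium.
x ≈ √(Ka·C₀) = √(9.3 × 10^-6 × 0.12) = 1.06 × 10^-3 M
Fraction ionized = 1.06 × 10^-3 / 0.12 = 0.0088 → 0.9%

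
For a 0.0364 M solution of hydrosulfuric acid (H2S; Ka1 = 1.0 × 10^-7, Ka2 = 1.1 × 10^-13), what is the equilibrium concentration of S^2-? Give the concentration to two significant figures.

1.1 × 10^-13 M

First ionization gives [H+] ≈ [HS-] = 6.03 × 10^-5 M.
Second step: Ka2 = [H+][S^2-]/[HS-] ≈ [S^2-] (since [H+] ≈ [HS-]).
So [S^2-] ≈ Ka2.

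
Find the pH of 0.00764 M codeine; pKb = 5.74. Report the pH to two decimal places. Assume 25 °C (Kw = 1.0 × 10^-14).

pH = 10.07

C18H21NO3 + H2O ⇌ C18H22NO3+ + OH-
Kb = 10^(−5.74) = 1.82 × 10^-6
From the ICE table, Kb = [OH-]²/(0.00764 − [OH-]) = 1.82 × 10^-6.
Assume [OH-] ≪ 0.00764: [OH-] ≈ √(1.82 × 10^-6 × 0.00764) = 1.18 × 10^-4 M
pOH = −log(1.18 × 10^-4) = 3.93; pH = 14.00 − 3.93 = 10.07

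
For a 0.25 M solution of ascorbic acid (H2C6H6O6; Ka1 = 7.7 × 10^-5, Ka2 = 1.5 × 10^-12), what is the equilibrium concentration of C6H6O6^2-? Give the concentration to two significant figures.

First ionization gives [H+] ≈ [HC6H6O6-] = 4.39 × 10^-3 M.
Second step: Ka2 = [H+][C6H6O6^2-]/[HC6H6O6-] ≈ [C6H6O6^2-] (since [H+] ≈ [HC6H6O6-]).
So [C6H6O6^2-] ≈ Ka2.

1.5 × 10^-12 M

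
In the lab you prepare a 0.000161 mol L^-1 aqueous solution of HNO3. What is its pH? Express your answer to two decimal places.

HNO3 is a strong acid and dissociates completely, so [H+] = 0.000161 M.
pH = -log(0.000161) = 3.79

pH = 3.79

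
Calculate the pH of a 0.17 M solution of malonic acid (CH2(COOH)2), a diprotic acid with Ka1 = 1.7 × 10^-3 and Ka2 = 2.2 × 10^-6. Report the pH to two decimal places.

Since Ka1 ≫ Ka2, the first ionization dominates [H+].
Ka1 = x²/(0.17 − x) = 1.7 × 10^-3
Solving the quadratic: x = (−Ka1 + √(Ka1² + 4·Ka1·C₀))/2 = 1.62 × 10^-2 M
pH = −log(1.62 × 10^-2) = 1.79

pH = 1.79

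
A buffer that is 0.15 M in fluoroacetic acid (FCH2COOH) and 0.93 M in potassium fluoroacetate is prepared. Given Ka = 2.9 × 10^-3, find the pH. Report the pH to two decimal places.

pKa = −log(2.9 × 10^-3) = 2.538
Using pH = pKa + log([base]/[acid]) with [base]/[acid] = 0.93/0.15:
pH = 2.538 + (+0.792) = 3.33

pH = 3.33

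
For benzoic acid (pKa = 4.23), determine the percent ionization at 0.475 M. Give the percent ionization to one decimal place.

C6H5COOH ⇌ C6H5COO- + H+; let x = [H+] at equilibrium.
Ka = 10^(−4.23) = 5.89 × 10^-5
x ≈ √(Ka·C₀) = √(5.89 × 10^-5 × 0.475) = 5.29 × 10^-3 M
Fraction ionized = 5.29 × 10^-3 / 0.475 = 0.0111 → 1.1%

1.1%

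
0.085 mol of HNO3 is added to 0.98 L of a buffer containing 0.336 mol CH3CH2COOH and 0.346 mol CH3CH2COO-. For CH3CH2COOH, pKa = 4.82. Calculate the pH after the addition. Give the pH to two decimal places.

Added H+ converts CH3CH2COO- to CH3CH2COOH: CH3CH2COOH → 0.421 mol, CH3CH2COO- → 0.261 mol.
pH = pKa + log([A⁻]/[HA]) = 4.82 + log(0.261/0.421) = 4.82 -0.208

pH = 4.61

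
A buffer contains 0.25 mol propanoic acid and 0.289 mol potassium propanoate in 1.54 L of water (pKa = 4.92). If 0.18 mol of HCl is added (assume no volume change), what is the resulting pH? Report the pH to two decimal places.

pH = 4.32

After neutralization: n(CH3CH2COOH) = 0.43 mol, n(CH3CH2COO-) = 0.109 mol.
Henderson–Hasselbalch with mole ratio 0.109/0.43: pH = 4.92 + (-0.596)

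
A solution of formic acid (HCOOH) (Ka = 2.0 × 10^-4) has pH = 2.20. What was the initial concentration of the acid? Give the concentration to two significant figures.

[H+] = 10^(-2.20) = 6.31 × 10^-3 M = x
Ka = x²/(C₀ − x) ⇒ C₀ = x + x²/Ka
C₀ = 6.31 × 10^-3 + (6.31 × 10^-3)²/(2.0 × 10^-4) = 2.05 × 10^-1 M

C₀ = 2.1 × 10^-1 M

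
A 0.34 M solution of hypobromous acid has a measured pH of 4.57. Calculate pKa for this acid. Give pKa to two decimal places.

pKa = 8.67

[H+] = 10^(-4.57) = 2.69 × 10^-5 M
At equilibrium [HA] = 0.34 − 2.69 × 10^-5 = 3.40 × 10^-1 M
Ka = [H+][A-]/[HA] = (2.69 × 10^-5)² / 3.40 × 10^-1 = 2.13 × 10^-9
pKa = -log(2.13 × 10^-9) = 8.67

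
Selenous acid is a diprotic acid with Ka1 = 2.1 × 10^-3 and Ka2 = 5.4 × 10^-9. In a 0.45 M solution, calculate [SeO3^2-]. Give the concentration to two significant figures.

First ionization gives [H+] ≈ [HSeO3-] = 2.97 × 10^-2 M.
Second step: Ka2 = [H+][SeO3^2-]/[HSeO3-] ≈ [SeO3^2-] (since [H+] ≈ [HSeO3-]).
So [SeO3^2-] ≈ Ka2.

5.4 × 10^-9 M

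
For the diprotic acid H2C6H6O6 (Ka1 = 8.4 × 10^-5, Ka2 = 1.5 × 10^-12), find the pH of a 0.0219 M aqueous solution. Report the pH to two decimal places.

Since Ka1 ≫ Ka2, the first ionization dominates [H+].
Ka1 = x²/(0.0219 − x) = 8.4 × 10^-5
Solving the quadratic: x = (−Ka1 + √(Ka1² + 4·Ka1·C₀))/2 = 1.31 × 10^-3 M
pH = −log(1.31 × 10^-3) = 2.88

pH = 2.88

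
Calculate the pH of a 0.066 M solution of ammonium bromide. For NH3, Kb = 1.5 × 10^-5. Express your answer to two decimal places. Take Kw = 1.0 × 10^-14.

pH = 5.18

NH4+ is the conjugate acid of the weak base NH3.
Ka = Kw/Kb = 1.0×10^-14 / 1.5 × 10^-5 = 6.67 × 10^-10
Ka = [H+]²/(0.066 − [H+]) = 6.67 × 10^-10
Since Ka ≪ C₀, [H+] ≈ √(Ka·C₀) = 6.63 × 10^-6 M.
Check: 0.01% ionized — well under 5%, approximation valid.
pH = −log[H+] = −log(6.63 × 10^-6) = 5.18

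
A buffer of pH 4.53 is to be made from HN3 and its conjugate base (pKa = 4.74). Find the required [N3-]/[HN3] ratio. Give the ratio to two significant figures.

ratio = 0.62

pH = pKa + log(r) ⇒ log(r) = 4.53 − 4.74 = -0.21
r = [N3-]/[HN3] = 10^(-0.21) = 0.617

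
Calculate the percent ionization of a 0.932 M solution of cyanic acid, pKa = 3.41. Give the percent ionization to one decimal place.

HOCN ⇌ OCN- + H+; let x = [H+] at equilibrium.
Ka = 10^(−3.41) = 3.89 × 10^-4
x ≈ √(Ka·C₀) = √(3.89 × 10^-4 × 0.932) = 1.90 × 10^-2 M
% ionization = x/C₀ × 100% = 1.90 × 10^-2/0.932 × 100% = 2.0%

2.0%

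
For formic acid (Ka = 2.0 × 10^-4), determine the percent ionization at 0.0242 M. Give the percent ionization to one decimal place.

8.7%

HCOOH ⇌ HCOO- + H+; let x = [H+] at equilibrium.
Solve x² + 0.0002x − 4.84e-06 = 0 → x = 2.10 × 10^-3 M
Fraction ionized = 2.10 × 10^-3 / 0.0242 = 0.0868 → 8.7%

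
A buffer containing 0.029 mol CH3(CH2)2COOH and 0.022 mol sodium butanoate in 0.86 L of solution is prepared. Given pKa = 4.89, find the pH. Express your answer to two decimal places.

Henderson–Hasselbalch: pH = pKa + log([CH3(CH2)2COO-]/[CH3(CH2)2COOH]) = 4.89 + log(0.022/0.029)
pH = 4.89 + (-0.120) = 4.77

pH = 4.77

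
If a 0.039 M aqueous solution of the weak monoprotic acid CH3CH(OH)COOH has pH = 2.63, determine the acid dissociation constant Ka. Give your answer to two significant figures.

[H+] = 10^(-2.63) = 2.34 × 10^-3 M
At equilibrium [HA] = 0.039 − 2.34 × 10^-3 = 3.67 × 10^-2 M
Ka = [H+][A-]/[HA] = (2.34 × 10^-3)² / 3.67 × 10^-2 = 1.5 × 10^-4

Ka = 1.5 × 10^-4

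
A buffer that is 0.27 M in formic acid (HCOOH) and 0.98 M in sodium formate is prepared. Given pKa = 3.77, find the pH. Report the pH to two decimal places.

pH = 4.33

Henderson–Hasselbalch: pH = pKa + log([HCOO-]/[HCOOH]) = 3.77 + log(0.98/0.27)
pH = 3.77 + (+0.560) = 4.33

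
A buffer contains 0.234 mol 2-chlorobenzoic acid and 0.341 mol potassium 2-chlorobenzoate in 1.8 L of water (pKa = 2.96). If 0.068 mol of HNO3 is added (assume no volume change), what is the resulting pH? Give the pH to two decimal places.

Added H+ converts ClC6H4COO- to ClC6H4COOH: ClC6H4COOH → 0.302 mol, ClC6H4COO- → 0.273 mol.
pH = pKa + log(n_ClC6H4COO-/n_ClC6H4COOH) = 2.96 + log(0.273/0.302) = 2.96 + (-0.044)

pH = 2.92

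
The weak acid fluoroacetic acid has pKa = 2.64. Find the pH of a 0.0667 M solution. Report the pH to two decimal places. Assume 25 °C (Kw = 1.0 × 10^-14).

pH = 1.95

FCH2COOH ⇌ FCH2COO- + H+
Ka = 10^(−2.64) = 2.29 × 10^-3
Ka = x²/(0.0667 − x) = 2.29 × 10^-3
Here C₀/Ka ≈ 29.1, so the small-x approximation fails. Use the quadratic:
x = [−0.00229 + √(0.00229² + 0.000611)]/2 = 1.13 × 10^-2 M
pH = −log[H+] = −log(1.13 × 10^-2) = 1.95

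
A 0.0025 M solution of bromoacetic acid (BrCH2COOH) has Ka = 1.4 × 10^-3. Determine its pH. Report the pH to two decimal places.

BrCH2COOH ⇌ BrCH2COO- + H+
Let x = [H+] at equilibrium. Ka = x²/(0.0025 − x).
Here C₀/Ka ≈ 1.79, so the small-x approximation fails. Use the quadratic:
x = [−0.0014 + √(0.0014² + 1.4e-05)]/2 = 1.30 × 10^-3 M
pH = −log[H+] = −log(1.30 × 10^-3) = 2.89

pH = 2.89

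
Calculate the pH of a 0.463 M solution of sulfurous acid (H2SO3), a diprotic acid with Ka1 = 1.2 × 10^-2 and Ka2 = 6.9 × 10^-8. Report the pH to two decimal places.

pH = 1.16

Ka1 ≫ Ka2, so treat the first dissociation as the only significant source of H+.
Ka1 = x²/(0.463 − x) = 1.2 × 10^-2
Solving the quadratic: x = (−Ka1 + √(Ka1² + 4·Ka1·C₀))/2 = 6.88 × 10^-2 M
pH = −log(6.88 × 10^-2) = 1.16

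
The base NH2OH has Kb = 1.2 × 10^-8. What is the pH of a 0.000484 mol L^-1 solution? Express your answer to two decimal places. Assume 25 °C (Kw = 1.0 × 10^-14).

pH = 8.38

NH2OH + H2O ⇌ NH3OH+ + OH-
From the ICE table, Kb = x²/(0.000484 − x) = 1.2 × 10^-8.
Neglecting x in the denominator: x = √(1.2 × 10^-8 × 0.000484) = 2.41 × 10^-6 M
(x/C₀ = 0.5% < 5%, so the approximation holds.)
pOH = −log(2.41 × 10^-6) = 5.62; pH = 14.00 − 5.62 = 8.38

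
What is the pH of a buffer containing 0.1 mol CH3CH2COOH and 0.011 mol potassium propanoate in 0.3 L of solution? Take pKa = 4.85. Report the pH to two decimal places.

pH = pKa + log([A⁻]/[HA]) = 4.85 + log(0.011/0.1)
pH = 4.85 + (-0.959) = 3.89

pH = 3.89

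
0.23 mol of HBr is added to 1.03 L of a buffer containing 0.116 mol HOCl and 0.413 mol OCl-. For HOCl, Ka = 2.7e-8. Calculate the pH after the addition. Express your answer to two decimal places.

After neutralization: n(HOCl) = 0.346 mol, n(OCl-) = 0.183 mol.
pKa = −log(2.7 × 10^-8) = 7.569
pH = pKa + log([A⁻]/[HA]) = 7.569 + log(0.183/0.346) = 7.569 -0.277

pH = 7.29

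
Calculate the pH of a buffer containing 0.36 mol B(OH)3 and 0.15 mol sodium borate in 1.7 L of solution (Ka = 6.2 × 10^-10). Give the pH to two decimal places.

pKa = −log(6.2 × 10^-10) = 9.208
pH = pKa + log([A⁻]/[HA]) = 9.208 + log(0.15/0.36)
pH = 9.208 + (-0.380) = 8.83

pH = 8.83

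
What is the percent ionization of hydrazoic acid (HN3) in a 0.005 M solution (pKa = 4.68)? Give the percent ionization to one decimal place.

6.3%

HN3 ⇌ N3- + H+; let x = [H+] at equilibrium.
Ka = 10^(−4.68) = 2.09 × 10^-5
Ka = x²/(C₀ − x); solving the quadratic gives x = 3.13 × 10^-4 M.
% ionization = x/C₀ × 100% = 3.13 × 10^-4/0.005 × 100% = 6.3%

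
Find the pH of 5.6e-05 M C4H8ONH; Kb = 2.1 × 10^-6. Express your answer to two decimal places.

pH = 8.99

C4H8ONH + H2O ⇌ C4H8ONH2+ + OH-
From the ICE table, Kb = [OH-]²/(5.6e-05 − [OH-]) = 2.1 × 10^-6.
Here C₀/Kb ≈ 26.7, so the small-[OH-] approximation fails. Use the quadratic:
[OH-] = (−Kb + √(Kb² + 4·Kb·C₀))/2 = 9.85 × 10^-6 M
pOH = −log(9.85 × 10^-6) = 5.01; pH = 14.00 − 5.01 = 8.99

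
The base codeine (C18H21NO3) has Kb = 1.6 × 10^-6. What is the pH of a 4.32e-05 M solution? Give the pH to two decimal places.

C18H21NO3 + H2O ⇌ C18H22NO3+ + OH-
From the ICE table, Kb = x²/(4.32e-05 − x) = 1.6 × 10^-6.
The 5% rule fails; solving x² + Kb·x − Kb·C₀ = 0 exactly:
x = (−Kb + √(Kb² + 4·Kb·C₀))/2 = 7.55 × 10^-6 M
pOH = −log(7.55 × 10^-6) = 5.12; pH = 14.00 − 5.12 = 8.88

pH = 8.88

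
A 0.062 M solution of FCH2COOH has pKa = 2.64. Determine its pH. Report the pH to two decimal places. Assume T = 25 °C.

FCH2COOH ⇌ FCH2COO- + H+
Ka = 10^(−2.64) = 2.29 × 10^-3
Let x = [H+] at equilibrium. Ka = x²/(0.062 − x).
x is not negligible relative to C₀; solve x² + 0.00229·x − 0.000142 = 0.
x = (−Ka + √(Ka² + 4·Ka·C₀))/2 = 1.08 × 10^-2 M
pH = −log(1.08 × 10^-2) = 1.97

pH = 1.97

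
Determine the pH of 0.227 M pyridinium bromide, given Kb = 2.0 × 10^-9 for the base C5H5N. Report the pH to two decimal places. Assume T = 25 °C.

pH = 2.97

C5H5NH+ is the conjugate acid of the weak base C5H5N.
Ka = Kw/Kb = 1.0×10^-14 / 2.0 × 10^-9 = 5.00 × 10^-6
Ka = x²/(0.227 − x) = 5.00 × 10^-6
Since Ka ≪ C₀, x ≈ √(Ka·C₀) = 1.07 × 10^-3 M.
pH = −log(1.07 × 10^-3) = 2.97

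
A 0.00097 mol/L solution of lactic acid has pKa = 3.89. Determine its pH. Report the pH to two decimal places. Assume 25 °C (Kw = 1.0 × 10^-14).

CH3CH(OH)COOH ⇌ CH3CH(OH)COO- + H+
Ka = 10^(−3.89) = 1.29 × 10^-4
From the ICE table, Ka = x²/(0.00097 − x) = 1.29 × 10^-4.
x is not negligible relative to C₀; solve x² + 0.000129·x − 1.25e-07 = 0.
x = (−Ka + √(Ka² + 4·Ka·C₀))/2 = 2.95 × 10^-4 M
pH = −log[H+] = −log(2.95 × 10^-4) = 3.53

pH = 3.53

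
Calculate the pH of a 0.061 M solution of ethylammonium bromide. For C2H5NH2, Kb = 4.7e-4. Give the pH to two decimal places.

C2H5NH3+ is the conjugate acid of the weak base C2H5NH2.
Ka = Kw/Kb = 1.0×10^-14 / 4.7 × 10^-4 = 2.13 × 10^-11
Ka = [H+]²/(0.061 − [H+]) = 2.13 × 10^-11
Assume [H+] ≪ 0.061: [H+] ≈ √(2.13 × 10^-11 × 0.061) = 1.14 × 10^-6 M
pH = −log[H+] = −log(1.14 × 10^-6) = 5.94

pH = 5.94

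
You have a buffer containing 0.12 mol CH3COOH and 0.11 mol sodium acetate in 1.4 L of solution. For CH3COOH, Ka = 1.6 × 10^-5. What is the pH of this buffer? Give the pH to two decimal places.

pH = 4.76

pKa = −log(1.6 × 10^-5) = 4.796
pH = pKa + log([A⁻]/[HA]) = 4.796 + log(0.11/0.12)
pH = 4.796 + (-0.038) = 4.76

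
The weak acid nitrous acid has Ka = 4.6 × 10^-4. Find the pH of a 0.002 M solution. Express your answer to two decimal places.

HNO2 ⇌ NO2- + H+
Ka = [H+]²/(0.002 − [H+]) = 4.6 × 10^-4
[H+] is not negligible relative to C₀; solve [H+]² + 0.00046·[H+] − 9.2e-07 = 0.
[H+] = (−Ka + √(Ka² + 4·Ka·C₀))/2 = 7.56 × 10^-4 M
pH = −log[H+] = −log(7.56 × 10^-4) = 3.12

pH = 3.12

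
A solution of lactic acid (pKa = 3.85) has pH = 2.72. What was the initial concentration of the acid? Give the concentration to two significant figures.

[H+] = 10^(-2.72) = 1.91 × 10^-3 M = x
Ka = 10^(−3.85) = 1.41 × 10^-4
Ka = x²/(C₀ − x) ⇒ C₀ = x + x²/Ka
C₀ = 1.91 × 10^-3 + (1.91 × 10^-3)²/(1.41 × 10^-4) = 2.78 × 10^-2 M

C₀ = 2.8 × 10^-2 M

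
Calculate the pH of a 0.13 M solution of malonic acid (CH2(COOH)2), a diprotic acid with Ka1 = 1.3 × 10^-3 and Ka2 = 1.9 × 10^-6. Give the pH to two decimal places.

pH = 1.91

Ka1 ≫ Ka2, so treat the first dissociation as the only significant source of H+.
Ka1 = x²/(0.13 − x) = 1.3 × 10^-3
Solving the quadratic: x = (−Ka1 + √(Ka1² + 4·Ka1·C₀))/2 = 1.24 × 10^-2 M
pH = −log(1.24 × 10^-2) = 1.91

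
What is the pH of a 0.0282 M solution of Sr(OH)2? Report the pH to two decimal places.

pH = 12.75

Sr(OH)2 is a strong base (each formula unit releases 2 OH-); [OH-] = 0.0564 M.
pOH = -log(0.0564) = 1.25
pH = 14.00 - 1.25 = 12.75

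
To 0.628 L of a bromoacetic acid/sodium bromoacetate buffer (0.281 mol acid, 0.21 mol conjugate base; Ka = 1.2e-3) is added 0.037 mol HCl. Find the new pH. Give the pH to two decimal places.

Added H+ converts BrCH2COO- to BrCH2COOH: BrCH2COOH → 0.318 mol, BrCH2COO- → 0.173 mol.
pKa = −log(1.2 × 10^-3) = 2.921
pH = pKa + log(n_BrCH2COO-/n_BrCH2COOH) = 2.921 + log(0.173/0.318) = 2.921 + (-0.264)

pH = 2.66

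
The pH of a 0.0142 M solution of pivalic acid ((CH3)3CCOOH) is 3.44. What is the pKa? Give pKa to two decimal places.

[H+] = 10^(-3.44) = 3.63 × 10^-4 M
At equilibrium [HA] = 0.0142 − 3.63 × 10^-4 = 1.38 × 10^-2 M
Ka = [H+][A-]/[HA] = (3.63 × 10^-4)² / 1.38 × 10^-2 = 9.55 × 10^-6
pKa = -log(9.55 × 10^-6) = 5.02

pKa = 5.02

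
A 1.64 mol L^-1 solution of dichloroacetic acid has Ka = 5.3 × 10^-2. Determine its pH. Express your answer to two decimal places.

pH = 0.57

Cl2CHCOOH ⇌ Cl2CHCOO- + H+
From the ICE table, Ka = x²/(1.64 − x) = 5.3 × 10^-2.
x is not negligible relative to C₀; solve x² + 0.053·x − 0.0869 = 0.
x = [−0.053 + √(0.053² + 0.348)]/2 = 2.70 × 10^-1 M
pH = −log[H+] = −log(2.70 × 10^-1) = 0.57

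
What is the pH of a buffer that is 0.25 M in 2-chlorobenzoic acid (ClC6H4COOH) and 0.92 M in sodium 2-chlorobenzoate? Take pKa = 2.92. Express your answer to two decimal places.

pH = 3.49

pH = pKa + log([A⁻]/[HA]) = 2.92 + log(0.92/0.25)
pH = 2.92 + (+0.566) = 3.49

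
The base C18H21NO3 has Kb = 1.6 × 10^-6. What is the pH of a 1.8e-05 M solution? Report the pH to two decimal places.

pH = 8.67

C18H21NO3 + H2O ⇌ C18H22NO3+ + OH-
From the ICE table, Kb = x²/(1.8e-05 − x) = 1.6 × 10^-6.
x is not negligible relative to C₀; solve x² + 1.6e-06·x − 2.88e-11 = 0.
x = (−Kb + √(Kb² + 4·Kb·C₀))/2 = 4.63 × 10^-6 M
pOH = −log(4.63 × 10^-6) = 5.33; pH = 14.00 − 5.33 = 8.67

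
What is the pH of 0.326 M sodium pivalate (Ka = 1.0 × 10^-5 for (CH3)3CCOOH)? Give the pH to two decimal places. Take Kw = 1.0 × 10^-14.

(CH3)3CCOO- is the conjugate base of the weak acid (CH3)3CCOOH.
Kb = Kw/Ka = 1.0×10^-14 / 1.0 × 10^-5 = 1.00 × 10^-9
Kb = [OH-]²/(0.326 − [OH-]) = 1.00 × 10^-9
Assume [OH-] ≪ 0.326: [OH-] ≈ √(1.00 × 10^-9 × 0.326) = 1.81 × 10^-5 M
Check: 0.0055% ionized — well under 5%, approximation valid.
pOH = 4.74, so pH = 14.00 − pOH = 9.26

pH = 9.26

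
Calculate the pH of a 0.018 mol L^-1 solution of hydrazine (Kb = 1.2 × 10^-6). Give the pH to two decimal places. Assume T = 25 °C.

pH = 10.17

N2H4 + H2O ⇌ N2H5+ + OH-
From the ICE table, Kb = [OH-]²/(0.018 − [OH-]) = 1.2 × 10^-6.
Neglecting [OH-] in the denominator: [OH-] = √(1.2 × 10^-6 × 0.018) = 1.47 × 10^-4 M
pOH = −log(1.47 × 10^-4) = 3.83; pH = 14.00 − 3.83 = 10.17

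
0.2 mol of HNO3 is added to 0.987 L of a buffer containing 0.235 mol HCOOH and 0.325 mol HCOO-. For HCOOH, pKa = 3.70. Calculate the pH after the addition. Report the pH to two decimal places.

pH = 3.16

After neutralization: n(HCOOH) = 0.435 mol, n(HCOO-) = 0.125 mol.
pH = pKa + log(n_HCOO-/n_HCOOH) = 3.70 + log(0.125/0.435) = 3.70 + (-0.542)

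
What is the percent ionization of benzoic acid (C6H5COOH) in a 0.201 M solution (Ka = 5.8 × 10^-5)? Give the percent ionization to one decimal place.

C6H5COOH ⇌ C6H5COO- + H+; let x = [H+] at equilibrium.
x ≈ √(Ka·C₀) = √(5.8 × 10^-5 × 0.201) = 3.41 × 10^-3 M
Fraction ionized = 3.41 × 10^-3 / 0.201 = 0.0170 → 1.7%

1.7%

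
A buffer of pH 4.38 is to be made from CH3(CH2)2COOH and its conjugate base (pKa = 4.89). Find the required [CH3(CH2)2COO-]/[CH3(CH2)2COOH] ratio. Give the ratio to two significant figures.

ratio = 0.31

pH = pKa + log(r) ⇒ log(r) = 4.38 − 4.89 = -0.51
r = [CH3(CH2)2COO-]/[CH3(CH2)2COOH] = 10^(-0.51) = 0.309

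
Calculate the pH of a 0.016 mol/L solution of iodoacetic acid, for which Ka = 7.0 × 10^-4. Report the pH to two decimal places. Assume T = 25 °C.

pH = 2.52

ICH2COOH ⇌ ICH2COO- + H+
Let x = [H+] at equilibrium. Ka = x²/(0.016 − x).
x is not negligible relative to C₀; solve x² + 0.0007·x − 1.12e-05 = 0.
x = (−Ka + √(Ka² + 4·Ka·C₀))/2 = 3.01 × 10^-3 M
pH = −log(3.01 × 10^-3) = 2.52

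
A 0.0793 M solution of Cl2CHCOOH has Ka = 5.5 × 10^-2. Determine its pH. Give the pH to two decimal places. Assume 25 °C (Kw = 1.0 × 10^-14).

Cl2CHCOOH ⇌ Cl2CHCOO- + H+
Ka = x²/(0.0793 − x) = 5.5 × 10^-2
Here C₀/Ka ≈ 1.44, so the small-x approximation fails. Use the quadratic:
x = (−Ka + √(Ka² + 4·Ka·C₀))/2 = 4.40 × 10^-2 M
pH = −log(4.40 × 10^-2) = 1.36

pH = 1.36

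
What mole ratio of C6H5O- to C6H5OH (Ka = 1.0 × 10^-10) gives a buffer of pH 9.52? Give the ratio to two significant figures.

pKa = -log(1.0 × 10^-10) = 10.000
pH = pKa + log(r) ⇒ log(r) = 9.52 − 10.000 = -0.480
r = [C6H5O-]/[C6H5OH] = 10^(-0.480) = 0.331

ratio = 0.33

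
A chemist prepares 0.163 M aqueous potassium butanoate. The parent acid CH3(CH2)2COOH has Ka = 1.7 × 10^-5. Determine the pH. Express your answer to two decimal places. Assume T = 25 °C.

CH3(CH2)2COO- is the conjugate base of the weak acid CH3(CH2)2COOH.
Kb = Kw/Ka = 1.0×10^-14 / 1.7 × 10^-5 = 5.88 × 10^-10
Kb = x²/(0.163 − x) = 5.88 × 10^-10
Since Kb ≪ C₀, x ≈ √(Kb·C₀) = 9.79 × 10^-6 M.
pOH = −log(9.79 × 10^-6) = 5.01; pH = 14.00 − 5.01 = 8.99

pH = 8.99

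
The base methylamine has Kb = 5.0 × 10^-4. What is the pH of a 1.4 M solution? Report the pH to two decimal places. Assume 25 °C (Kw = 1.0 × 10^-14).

pH = 12.42

CH3NH2 + H2O ⇌ CH3NH3+ + OH-
From the ICE table, Kb = [OH-]²/(1.4 − [OH-]) = 5.0 × 10^-4.
Assume [OH-] ≪ 1.4: [OH-] ≈ √(5.0 × 10^-4 × 1.4) = 2.65 × 10^-2 M
([OH-]/C₀ = 1.9% < 5%, so the approximation holds.)
pOH = −log(2.65 × 10^-2) = 1.58; pH = 14.00 − 1.58 = 12.42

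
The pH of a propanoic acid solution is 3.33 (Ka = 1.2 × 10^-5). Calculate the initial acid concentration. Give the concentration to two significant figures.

[H+] = 10^(-3.33) = 4.68 × 10^-4 M = x
Ka = x²/(C₀ − x) ⇒ C₀ = x + x²/Ka
C₀ = 4.68 × 10^-4 + (4.68 × 10^-4)²/(1.2 × 10^-5) = 1.87 × 10^-2 M

C₀ = 1.9 × 10^-2 M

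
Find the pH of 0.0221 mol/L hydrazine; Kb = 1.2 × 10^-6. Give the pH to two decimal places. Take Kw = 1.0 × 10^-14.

N2H4 + H2O ⇌ N2H5+ + OH-
From the ICE table, Kb = [OH-]²/(0.0221 − [OH-]) = 1.2 × 10^-6.
Neglecting [OH-] in the denominator: [OH-] = √(1.2 × 10^-6 × 0.0221) = 1.63 × 10^-4 M
Check: 0.74% ionized — well under 5%, approximation valid.
pOH = −log(1.63 × 10^-4) = 3.79; pH = 14.00 − 3.79 = 10.21

pH = 10.21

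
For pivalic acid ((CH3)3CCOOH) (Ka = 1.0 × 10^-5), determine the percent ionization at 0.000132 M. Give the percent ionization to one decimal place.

(CH3)3CCOOH ⇌ (CH3)3CCOO- + H+; let x = [H+] at equilibrium.
Ka = x²/(C₀ − x); solving the quadratic gives x = 3.17 × 10^-5 M.
% ionization = x/C₀ × 100% = 3.17 × 10^-5/0.000132 × 100% = 24.0%

24.0%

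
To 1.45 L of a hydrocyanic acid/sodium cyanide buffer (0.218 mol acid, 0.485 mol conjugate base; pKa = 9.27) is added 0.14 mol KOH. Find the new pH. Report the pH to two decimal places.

OH- converts HCN to CN-: HCN → 0.078 mol, CN- → 0.625 mol.
pH = pKa + log([A⁻]/[HA]) = 9.27 + log(0.625/0.078) = 9.27 +0.904

pH = 10.17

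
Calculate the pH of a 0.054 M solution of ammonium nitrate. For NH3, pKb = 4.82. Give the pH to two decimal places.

pH = 5.22

NH4+ is the conjugate acid of the weak base NH3.
Kb = 10^(−4.82) = 1.51 × 10^-5
Ka = Kw/Kb = 1.0×10^-14 / 1.51 × 10^-5 = 6.62 × 10^-10
From the ICE table, Ka = x²/(0.054 − x) = 6.62 × 10^-10.
Assume x ≪ 0.054: x ≈ √(6.62 × 10^-10 × 0.054) = 5.98 × 10^-6 M
pH = −log(5.98 × 10^-6) = 5.22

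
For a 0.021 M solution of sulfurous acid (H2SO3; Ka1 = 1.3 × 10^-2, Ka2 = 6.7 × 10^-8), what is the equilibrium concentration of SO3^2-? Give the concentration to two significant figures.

First ionization gives [H+] ≈ [HSO3-] = 1.13 × 10^-2 M.
Second step: Ka2 = [H+][SO3^2-]/[HSO3-] ≈ [SO3^2-] (since [H+] ≈ [HSO3-]).
So [SO3^2-] ≈ Ka2.

6.7 × 10^-8 M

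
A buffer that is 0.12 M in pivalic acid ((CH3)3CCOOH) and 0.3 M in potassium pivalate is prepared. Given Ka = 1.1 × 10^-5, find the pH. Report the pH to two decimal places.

pH = 5.36

pKa = −log(1.1 × 10^-5) = 4.959
Using pH = pKa + log([base]/[acid]) with [base]/[acid] = 0.3/0.12:
pH = 4.959 + (+0.398) = 5.36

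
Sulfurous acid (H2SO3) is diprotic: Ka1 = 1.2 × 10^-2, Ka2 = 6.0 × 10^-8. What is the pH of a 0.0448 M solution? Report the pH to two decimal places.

pH = 1.75

Ka1 ≫ Ka2, so treat the first dissociation as the only significant source of H+.
Ka1 = x²/(0.0448 − x) = 1.2 × 10^-2
Solving the quadratic: x = (−Ka1 + √(Ka1² + 4·Ka1·C₀))/2 = 1.79 × 10^-2 M
pH = −log(1.79 × 10^-2) = 1.75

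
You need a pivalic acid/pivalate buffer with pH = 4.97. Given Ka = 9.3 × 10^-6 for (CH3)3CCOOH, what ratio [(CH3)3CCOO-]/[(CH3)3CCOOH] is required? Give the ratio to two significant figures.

ratio = 0.87

pKa = -log(9.3 × 10^-6) = 5.032
pH = pKa + log(r) ⇒ log(r) = 4.97 − 5.032 = -0.062
r = [(CH3)3CCOO-]/[(CH3)3CCOOH] = 10^(-0.062) = 0.867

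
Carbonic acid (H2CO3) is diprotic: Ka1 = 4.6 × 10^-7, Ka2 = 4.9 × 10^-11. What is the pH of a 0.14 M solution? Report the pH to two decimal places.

pH = 3.60

Since Ka1 ≫ Ka2, the first ionization dominates [H+].
Ka1 = x²/(0.14 − x) = 4.6 × 10^-7
x ≈ √(4.6 × 10^-7 × 0.14) = 2.54 × 10^-4 M
pH = −log(2.54 × 10^-4) = 3.60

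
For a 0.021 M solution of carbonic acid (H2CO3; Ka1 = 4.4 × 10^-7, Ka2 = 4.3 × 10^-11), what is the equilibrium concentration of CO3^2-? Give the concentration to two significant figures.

4.3 × 10^-11 M

First ionization gives [H+] ≈ [HCO3-] = 9.61 × 10^-5 M.
Second step: Ka2 = [H+][CO3^2-]/[HCO3-] ≈ [CO3^2-] (since [H+] ≈ [HCO3-]).
So [CO3^2-] ≈ Ka2.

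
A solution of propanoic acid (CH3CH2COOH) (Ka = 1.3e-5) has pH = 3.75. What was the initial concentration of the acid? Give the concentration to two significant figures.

[H+] = 10^(-3.75) = 1.78 × 10^-4 M = x
Ka = x²/(C₀ − x) ⇒ C₀ = x + x²/Ka
C₀ = 1.78 × 10^-4 + (1.78 × 10^-4)²/(1.3 × 10^-5) = 2.62 × 10^-3 M

C₀ = 2.6 × 10^-3 M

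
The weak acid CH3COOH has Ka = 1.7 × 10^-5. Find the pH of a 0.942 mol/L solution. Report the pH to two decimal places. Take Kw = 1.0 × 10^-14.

CH3COOH ⇌ CH3COO- + H+
Ka = [H+]²/(0.942 − [H+]) = 1.7 × 10^-5
Neglecting [H+] in the denominator: [H+] = √(1.7 × 10^-5 × 0.942) = 4.00 × 10^-3 M
pH = −log[H+] = −log(4.00 × 10^-3) = 2.40

pH = 2.40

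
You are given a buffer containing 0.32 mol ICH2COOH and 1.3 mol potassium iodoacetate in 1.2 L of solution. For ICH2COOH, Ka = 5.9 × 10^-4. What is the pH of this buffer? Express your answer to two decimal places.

pH = 3.84

pKa = −log(5.9 × 10^-4) = 3.229
pH = pKa + log([A⁻]/[HA]) = 3.229 + log(1.3/0.32)
pH = 3.229 + (+0.609) = 3.84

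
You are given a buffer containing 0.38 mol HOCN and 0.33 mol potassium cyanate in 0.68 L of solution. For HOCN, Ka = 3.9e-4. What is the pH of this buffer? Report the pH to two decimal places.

pH = 3.35

pKa = −log(3.9 × 10^-4) = 3.409
pH = pKa + log([A⁻]/[HA]) = 3.409 + log(0.33/0.38)
pH = 3.409 + (-0.061) = 3.35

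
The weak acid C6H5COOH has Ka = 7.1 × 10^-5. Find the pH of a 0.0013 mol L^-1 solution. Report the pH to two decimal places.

pH = 3.57

C6H5COOH ⇌ C6H5COO- + H+
Ka = [H+]²/(0.0013 − [H+]) = 7.1 × 10^-5
[H+] is not negligible relative to C₀; solve [H+]² + 7.1e-05·[H+] − 9.23e-08 = 0.
[H+] = (−Ka + √(Ka² + 4·Ka·C₀))/2 = 2.70 × 10^-4 M
pH = −log(2.70 × 10^-4) = 3.57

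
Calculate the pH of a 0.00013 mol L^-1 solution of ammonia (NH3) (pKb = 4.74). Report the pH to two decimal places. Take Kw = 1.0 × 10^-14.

pH = 9.61

NH3 + H2O ⇌ NH4+ + OH-
Kb = 10^(−4.74) = 1.82 × 10^-5
Kb = [OH-]²/(0.00013 − [OH-]) = 1.82 × 10^-5
Here C₀/Kb ≈ 7.14, so the small-[OH-] approximation fails. Use the quadratic:
[OH-] = (−Kb + √(Kb² + 4·Kb·C₀))/2 = 4.04 × 10^-5 M
pOH = −log(4.04 × 10^-5) = 4.39; pH = 14.00 − 4.39 = 9.61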